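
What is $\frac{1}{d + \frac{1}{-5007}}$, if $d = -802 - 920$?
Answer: $- \frac{5007}{8622055} \approx -0.00058072$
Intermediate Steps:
$d = -1722$
$\frac{1}{d + \frac{1}{-5007}} = \frac{1}{-1722 + \frac{1}{-5007}} = \frac{1}{-1722 - \frac{1}{5007}} = \frac{1}{- \frac{8622055}{5007}} = - \frac{5007}{8622055}$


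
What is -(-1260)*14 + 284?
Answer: 17924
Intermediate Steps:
-(-1260)*14 + 284 = -210*(-84) + 284 = 17640 + 284 = 17924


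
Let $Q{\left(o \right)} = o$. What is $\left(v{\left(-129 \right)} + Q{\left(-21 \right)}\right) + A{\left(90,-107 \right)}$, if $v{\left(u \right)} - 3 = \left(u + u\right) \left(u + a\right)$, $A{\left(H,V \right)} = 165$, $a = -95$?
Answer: $57939$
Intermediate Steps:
$v{\left(u \right)} = 3 + 2 u \left(-95 + u\right)$ ($v{\left(u \right)} = 3 + \left(u + u\right) \left(u - 95\right) = 3 + 2 u \left(-95 + u\right)$)
$\left(v{\left(-129 \right)} + Q{\left(-21 \right)}\right) + A{\left(90,-107 \right)} = \left(\left(3 - -24510 + 2 \left(-129\right)^{2}\right) - 21\right) + 165 = \left(\left(3 + 24510 + 2 \cdot 16641\right) - 21\right) + 165 = \left(\left(3 + 24510 + 33282\right) - 21\right) + 165 = \left(57795 - 21\right) + 165 = 57774 + 165 = 57939$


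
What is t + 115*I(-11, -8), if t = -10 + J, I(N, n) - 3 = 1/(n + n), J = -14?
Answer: 5021/16 ≈ 313.81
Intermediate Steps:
I(N, n) = 3 + 1/(2*n) (I(N, n) = 3 + 1/(n + n) = 3 + 1/(2*n))
t = -24 (t = -10 - 14 = -24)
t + 115*I(-11, -8) = -24 + 115*(3 + (½)/(-8)) = -24 + 115*(3 + (½)*(-⅛)) = -24 + 115*(3 - 1/16) = -24 + 115*(47/16) = -24 + 5405/16 = 5021/16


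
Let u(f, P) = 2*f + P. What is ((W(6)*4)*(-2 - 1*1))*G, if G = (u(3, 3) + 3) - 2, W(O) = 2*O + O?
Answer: -2160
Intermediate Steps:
W(O) = 3*O
u(f, P) = P + 2*f
G = 10 (G = ((3 + 2*3) + 3) - 2 = ((3 + 6) + 3) - 2 = (9 + 3) - 2 = 12 - 2 = 10)
((W(6)*4)*(-2 - 1*1))*G = (((3*6)*4)*(-2 - 1*1))*10 = ((18*4)*(-2 - 1))*10 = (72*(-3))*10 = -216*10 = -2160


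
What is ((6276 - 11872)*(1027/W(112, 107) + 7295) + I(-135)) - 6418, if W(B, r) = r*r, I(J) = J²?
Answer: -467251034929/11449 ≈ -4.0812e+7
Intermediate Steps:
W(B, r) = r²
((6276 - 11872)*(1027/W(112, 107) + 7295) + I(-135)) - 6418 = ((6276 - 11872)*(1027/(107²) + 7295) + (-135)²) - 6418 = (-5596*(1027/11449 + 7295) + 18225) - 6418 = (-5596*83521482/11449 + 18225) - 6418 = (-467386213272/11449 + 18225) - 6418 = -467177555247/11449 - 6418 = -467251034929/11449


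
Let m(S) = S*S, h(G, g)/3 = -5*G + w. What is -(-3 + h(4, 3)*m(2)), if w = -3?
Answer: 279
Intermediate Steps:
h(G, g) = -9 - 15*G (h(G, g) = 3*(-5*G - 3) = 3*(-3 - 5*G) = -9 - 15*G)
m(S) = S²
-(-3 + h(4, 3)*m(2)) = -(-3 + (-9 - 15*4)*2²) = -(-3 + (-9 - 60)*4) = -(-3 - 69*4) = -(-3 - 276) = -1*(-279) = 279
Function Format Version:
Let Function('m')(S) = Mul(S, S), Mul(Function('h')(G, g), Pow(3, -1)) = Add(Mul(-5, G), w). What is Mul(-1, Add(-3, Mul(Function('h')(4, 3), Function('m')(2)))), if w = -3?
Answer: 279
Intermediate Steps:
Function('h')(G, g) = Add(-9, Mul(-15, G)) (Function('h')(G, g) = Mul(3, Add(Mul(-5, G), -3)) = Mul(3, Add(-3, Mul(-5, G))) = Add(-9, Mul(-15, G)))
Function('m')(S) = Pow(S, 2)
Mul(-1, Add(-3, Mul(Function('h')(4, 3), Function('m')(2)))) = Mul(-1, Add(-3, Mul(Add(-9, Mul(-15, 4)), Pow(2, 2)))) = Mul(-1, Add(-3, Mul(Add(-9, -60), 4))) = Mul(-1, Add(-3, Mul(-69, 4))) = Mul(-1, Add(-3, -276)) = Mul(-1, -279) = 279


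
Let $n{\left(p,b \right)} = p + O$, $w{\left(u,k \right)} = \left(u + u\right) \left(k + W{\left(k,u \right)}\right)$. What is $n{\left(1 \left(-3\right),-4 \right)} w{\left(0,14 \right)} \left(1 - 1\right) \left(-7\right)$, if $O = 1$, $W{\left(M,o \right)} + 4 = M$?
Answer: $0$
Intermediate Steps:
$W{\left(M,o \right)} = -4 + M$
$w{\left(u,k \right)} = 2 u \left(-4 + 2 k\right)$ ($w{\left(u,k \right)} = \left(u + u\right) \left(k + \left(-4 + k\right)\right) = 2 u \left(-4 + 2 k\right)$)
$n{\left(p,b \right)} = 1 + p$ ($n{\left(p,b \right)} = p + 1 = 1 + p$)
$n{\left(1 \left(-3\right),-4 \right)} w{\left(0,14 \right)} \left(1 - 1\right) \left(-7\right) = \left(1 + 1 \left(-3\right)\right) 4 \cdot 0 \left(-2 + 14\right) \left(1 - 1\right) \left(-7\right) = \left(1 - 3\right) 4 \cdot 0 \cdot 12 \cdot 0 \left(-7\right) = \left(-2\right) 0 \cdot 0 = 0 \cdot 0 = 0$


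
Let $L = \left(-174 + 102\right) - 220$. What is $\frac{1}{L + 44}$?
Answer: $- \frac{1}{248} \approx -0.0040323$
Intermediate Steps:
$L = -292$ ($L = -72 - 220 = -292$)
$\frac{1}{L + 44} = \frac{1}{-292 + 44} = \frac{1}{-248} = - \frac{1}{248}$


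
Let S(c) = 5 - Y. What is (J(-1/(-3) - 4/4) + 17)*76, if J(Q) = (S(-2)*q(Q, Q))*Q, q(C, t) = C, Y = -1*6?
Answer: 14972/9 ≈ 1663.6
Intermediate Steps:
Y = -6
S(c) = 11 (S(c) = 5 - 1*(-6) = 5 + 6 = 11)
J(Q) = 11*Q**2 (J(Q) = (11*Q)*Q = 11*Q**2)
(J(-1/(-3) - 4/4) + 17)*76 = (11*(-1/(-3) - 4/4)**2 + 17)*76 = (11*(-1*(-1/3) - 4*1/4)**2 + 17)*76 = (11*(1/3 - 1)**2 + 17)*76 = (11*(-2/3)**2 + 17)*76 = (11*(4/9) + 17)*76 = (44/9 + 17)*76 = (197/9)*76 = 14972/9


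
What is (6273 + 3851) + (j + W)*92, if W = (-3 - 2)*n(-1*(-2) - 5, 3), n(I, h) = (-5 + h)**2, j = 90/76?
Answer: 159466/19 ≈ 8393.0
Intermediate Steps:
j = 45/38 (j = 90*(1/76) = 45/38 ≈ 1.1842)
W = -20 (W = (-3 - 2)*(-5 + 3)**2 = -5*(-2)**2 = -5*4 = -20)
(6273 + 3851) + (j + W)*92 = (6273 + 3851) + (45/38 - 20)*92 = 10124 - 715/38*92 = 10124 - 32890/19 = 159466/19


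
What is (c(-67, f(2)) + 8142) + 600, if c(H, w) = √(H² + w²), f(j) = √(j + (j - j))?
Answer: 8742 + 3*√499 ≈ 8809.0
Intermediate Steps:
f(j) = √j (f(j) = √(j + 0) = √j)
(c(-67, f(2)) + 8142) + 600 = (√((-67)² + (√2)²) + 8142) + 600 = (√(4489 + 2) + 8142) + 600 = (√4491 + 8142) + 600 = (3*√499 + 8142) + 600 = (8142 + 3*√499) + 600 = 8742 + 3*√499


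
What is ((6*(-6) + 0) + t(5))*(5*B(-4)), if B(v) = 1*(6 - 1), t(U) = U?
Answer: -775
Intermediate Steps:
B(v) = 5 (B(v) = 1*5 = 5)
((6*(-6) + 0) + t(5))*(5*B(-4)) = ((6*(-6) + 0) + 5)*(5*5) = ((-36 + 0) + 5)*25 = (-36 + 5)*25 = -31*25 = -775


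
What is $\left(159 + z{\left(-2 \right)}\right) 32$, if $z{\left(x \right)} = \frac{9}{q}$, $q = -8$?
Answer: $5052$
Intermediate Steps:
$z{\left(x \right)} = - \frac{9}{8}$ ($z{\left(x \right)} = \frac{9}{-8} = 9 \left(- \frac{1}{8}\right) = - \frac{9}{8}$)
$\left(159 + z{\left(-2 \right)}\right) 32 = \left(159 - \frac{9}{8}\right) 32 = \frac{1263}{8} \cdot 32 = 5052$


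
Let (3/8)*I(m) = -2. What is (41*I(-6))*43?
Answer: -28208/3 ≈ -9402.7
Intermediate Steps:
I(m) = -16/3 (I(m) = (8/3)*(-2) = -16/3)
(41*I(-6))*43 = (41*(-16/3))*43 = -656/3*43 = -28208/3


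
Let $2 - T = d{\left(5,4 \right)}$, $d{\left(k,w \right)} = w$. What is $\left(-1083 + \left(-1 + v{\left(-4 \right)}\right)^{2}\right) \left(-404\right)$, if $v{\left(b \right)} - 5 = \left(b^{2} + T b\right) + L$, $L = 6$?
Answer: $-29492$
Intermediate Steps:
$T = -2$ ($T = 2 - 4 = -2$)
$v{\left(b \right)} = 11 + b^{2} - 2 b$ ($v{\left(b \right)} = 5 + \left(\left(b^{2} - 2 b\right) + 6\right) = 5 + \left(6 + b^{2} - 2 b\right) = 11 + b^{2} - 2 b$)
$\left(-1083 + \left(-1 + v{\left(-4 \right)}\right)^{2}\right) \left(-404\right) = \left(-1083 + \left(-1 + \left(11 + \left(-4\right)^{2} - -8\right)\right)^{2}\right) \left(-404\right) = \left(-1083 + \left(-1 + \left(11 + 16 + 8\right)\right)^{2}\right) \left(-404\right) = \left(-1083 + \left(-1 + 35\right)^{2}\right) \left(-404\right) = \left(-1083 + 34^{2}\right) \left(-404\right) = \left(-1083 + 1156\right) \left(-404\right) = 73 \left(-404\right) = -29492$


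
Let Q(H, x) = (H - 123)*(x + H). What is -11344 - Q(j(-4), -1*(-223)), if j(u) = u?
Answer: 16469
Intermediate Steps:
Q(H, x) = (-123 + H)*(H + x)
-11344 - Q(j(-4), -1*(-223)) = -11344 - ((-4)² - 123*(-4) - (-123)*(-223) - (-4)*(-223)) = -11344 - (16 + 492 - 123*223 - 4*223) = -11344 - (16 + 492 - 27429 - 892) = -11344 - 1*(-27813) = -11344 + 27813 = 16469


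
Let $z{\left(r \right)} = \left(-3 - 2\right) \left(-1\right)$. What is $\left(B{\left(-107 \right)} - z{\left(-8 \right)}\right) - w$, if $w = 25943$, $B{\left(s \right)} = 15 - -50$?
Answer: $-25883$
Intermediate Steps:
$B{\left(s \right)} = 65$ ($B{\left(s \right)} = 15 + 50 = 65$)
$z{\left(r \right)} = 5$ ($z{\left(r \right)} = \left(-5\right) \left(-1\right) = 5$)
$\left(B{\left(-107 \right)} - z{\left(-8 \right)}\right) - w = \left(65 - 5\right) - 25943 = 60 - 25943 = -25883$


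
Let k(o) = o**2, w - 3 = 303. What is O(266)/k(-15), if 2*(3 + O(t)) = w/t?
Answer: -43/3990 ≈ -0.010777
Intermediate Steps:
w = 306 (w = 3 + 303 = 306)
O(t) = -3 + 153/t (O(t) = -3 + (306/t)/2 = -3 + 153/t)
O(266)/k(-15) = (-3 + 153/266)/((-15)**2) = (-3 + 153*(1/266))/225 = (-3 + 153/266)*(1/225) = -645/266*1/225 = -43/3990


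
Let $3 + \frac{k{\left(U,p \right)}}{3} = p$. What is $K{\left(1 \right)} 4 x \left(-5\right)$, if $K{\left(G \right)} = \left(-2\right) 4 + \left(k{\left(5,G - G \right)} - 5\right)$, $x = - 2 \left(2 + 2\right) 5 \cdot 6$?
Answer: $-105600$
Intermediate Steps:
$k{\left(U,p \right)} = -9 + 3 p$
$x = -240$ ($x = \left(-2\right) 4 \cdot 5 \cdot 6 = \left(-8\right) 5 \cdot 6 = \left(-40\right) 6 = -240$)
$K{\left(G \right)} = -22$ ($K{\left(G \right)} = \left(-2\right) 4 + \left(\left(-9 + 3 \left(G - G\right)\right) - 5\right) = -8 + \left(\left(-9 + 3 \cdot 0\right) - 5\right) = -8 + \left(\left(-9 + 0\right) - 5\right) = -8 - 14 = -22$)
$K{\left(1 \right)} 4 x \left(-5\right) = - 22 \cdot 4 \left(-240\right) \left(-5\right) = - 22 \left(\left(-960\right) \left(-5\right)\right) = \left(-22\right) 4800 = -105600$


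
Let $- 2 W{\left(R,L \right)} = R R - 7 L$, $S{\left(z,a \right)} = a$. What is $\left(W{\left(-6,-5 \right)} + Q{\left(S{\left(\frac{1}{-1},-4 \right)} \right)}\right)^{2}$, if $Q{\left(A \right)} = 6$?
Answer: $\frac{3481}{4} \approx 870.25$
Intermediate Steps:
$W{\left(R,L \right)} = - \frac{R^{2}}{2} + \frac{7 L}{2}$ ($W{\left(R,L \right)} = - \frac{R R - 7 L}{2} = - \frac{R^{2} - 7 L}{2} = - \frac{R^{2}}{2} + \frac{7 L}{2}$)
$\left(W{\left(-6,-5 \right)} + Q{\left(S{\left(\frac{1}{-1},-4 \right)} \right)}\right)^{2} = \left(\left(- \frac{\left(-6\right)^{2}}{2} + \frac{7}{2} \left(-5\right)\right) + 6\right)^{2} = \left(\left(\left(- \frac{1}{2}\right) 36 - \frac{35}{2}\right) + 6\right)^{2} = \left(\left(-18 - \frac{35}{2}\right) + 6\right)^{2} = \left(- \frac{71}{2} + 6\right)^{2} = \left(- \frac{59}{2}\right)^{2} = \frac{3481}{4}$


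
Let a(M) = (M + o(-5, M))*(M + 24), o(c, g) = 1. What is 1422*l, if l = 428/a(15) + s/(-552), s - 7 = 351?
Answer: 15879/299 ≈ 53.107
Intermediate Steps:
s = 358 (s = 7 + 351 = 358)
a(M) = (1 + M)*(24 + M) (a(M) = (M + 1)*(M + 24) = (1 + M)*(24 + M))
l = 67/1794 (l = 428/(24 + 15² + 25*15) + 358/(-552) = 428/(24 + 225 + 375) + 358*(-1/552) = 428/624 - 179/276 = 428*(1/624) - 179/276 = 107/156 - 179/276 = 67/1794 ≈ 0.037347)
1422*l = 1422*(67/1794) = 15879/299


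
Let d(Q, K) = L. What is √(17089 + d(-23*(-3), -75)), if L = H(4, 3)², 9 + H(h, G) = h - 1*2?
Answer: √17138 ≈ 130.91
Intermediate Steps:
H(h, G) = -11 + h (H(h, G) = -9 + (h - 1*2) = -9 + (h - 2) = -9 + (-2 + h) = -11 + h)
L = 49 (L = (-11 + 4)² = (-7)² = 49)
d(Q, K) = 49
√(17089 + d(-23*(-3), -75)) = √(17089 + 49) = √17138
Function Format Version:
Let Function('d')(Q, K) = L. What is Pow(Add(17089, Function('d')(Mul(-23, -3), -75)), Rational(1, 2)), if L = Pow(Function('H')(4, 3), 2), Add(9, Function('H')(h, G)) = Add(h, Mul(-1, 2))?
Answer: Pow(17138, Rational(1, 2)) ≈ 130.91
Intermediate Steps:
Function('H')(h, G) = Add(-11, h) (Function('H')(h, G) = Add(-9, Add(h, Mul(-1, 2))) = Add(-9, Add(h, -2)) = Add(-9, Add(-2, h)) = Add(-11, h))
L = 49 (L = Pow(Add(-11, 4), 2) = Pow(-7, 2) = 49)
Function('d')(Q, K) = 49
Pow(Add(17089, Function('d')(Mul(-23, -3), -75)), Rational(1, 2)) = Pow(Add(17089, 49), Rational(1, 2)) = Pow(17138, Rational(1, 2))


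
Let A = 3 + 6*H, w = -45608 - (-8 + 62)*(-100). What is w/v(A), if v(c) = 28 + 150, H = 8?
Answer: -20104/89 ≈ -225.89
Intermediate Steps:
w = -40208 (w = -45608 - 54*(-100) = -45608 - 1*(-5400) = -45608 + 5400 = -40208)
A = 51 (A = 3 + 6*8 = 3 + 48 = 51)
v(c) = 178
w/v(A) = -40208/178 = -40208*1/178 = -20104/89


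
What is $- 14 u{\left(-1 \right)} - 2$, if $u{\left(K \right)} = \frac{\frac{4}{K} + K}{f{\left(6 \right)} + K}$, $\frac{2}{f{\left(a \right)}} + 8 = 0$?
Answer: $-58$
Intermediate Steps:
$f{\left(a \right)} = - \frac{1}{4}$ ($f{\left(a \right)} = \frac{2}{-8 + 0} = \frac{2}{-8} = 2 \left(- \frac{1}{8}\right) = - \frac{1}{4}$)
$u{\left(K \right)} = \frac{K + \frac{4}{K}}{- \frac{1}{4} + K}$ ($u{\left(K \right)} = \frac{\frac{4}{K} + K}{- \frac{1}{4} + K} = \frac{K + \frac{4}{K}}{- \frac{1}{4} + K}$)
$- 14 u{\left(-1 \right)} - 2 = - 14 \frac{4 \left(4 + \left(-1\right)^{2}\right)}{\left(-1\right) \left(-1 + 4 \left(-1\right)\right)} - 2 = - 14 \cdot 4 \left(-1\right) \frac{1}{-1 - 4} \left(4 + 1\right) - 2 = - 14 \cdot 4 \left(-1\right) \frac{1}{-5} \cdot 5 - 2 = - 14 \cdot 4 \left(-1\right) \left(- \frac{1}{5}\right) 5 - 2 = \left(-14\right) 4 - 2 = -56 - 2 = -58$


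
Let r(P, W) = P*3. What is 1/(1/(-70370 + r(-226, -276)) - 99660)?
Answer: -71048/7080643681 ≈ -1.0034e-5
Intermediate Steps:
r(P, W) = 3*P
1/(1/(-70370 + r(-226, -276)) - 99660) = 1/(1/(-70370 + 3*(-226)) - 99660) = 1/(1/(-70370 - 678) - 99660) = 1/(1/(-71048) - 99660) = 1/(-1/71048 - 99660) = 1/(-7080643681/71048) = -71048/7080643681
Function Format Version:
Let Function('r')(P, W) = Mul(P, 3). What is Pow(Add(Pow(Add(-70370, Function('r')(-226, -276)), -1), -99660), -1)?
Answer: Rational(-71048, 7080643681) ≈ -1.0034e-5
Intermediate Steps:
Function('r')(P, W) = Mul(3, P)
Pow(Add(Pow(Add(-70370, Function('r')(-226, -276)), -1), -99660), -1) = Pow(Add(Pow(Add(-70370, Mul(3, -226)), -1), -99660), -1) = Pow(Add(Pow(Add(-70370, -678), -1), -99660), -1) = Pow(Add(Pow(-71048, -1), -99660), -1) = Pow(Add(Rational(-1, 71048), -99660), -1) = Pow(Rational(-7080643681, 71048), -1) = Rational(-71048, 7080643681)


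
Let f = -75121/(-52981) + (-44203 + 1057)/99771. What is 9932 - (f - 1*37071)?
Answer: 82817038139996/1761989117 ≈ 47002.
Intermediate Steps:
f = 1736326355/1761989117 (f = -75121*(-1/52981) - 43146*1/99771 = 75121/52981 - 14382/33257 = 1736326355/1761989117 ≈ 0.98544)
9932 - (f - 1*37071) = 9932 - (1736326355/1761989117 - 1*37071) = 9932 - (1736326355/1761989117 - 37071) = 9932 - 1*(-65316962229952/1761989117) = 9932 + 65316962229952/1761989117 = 82817038139996/1761989117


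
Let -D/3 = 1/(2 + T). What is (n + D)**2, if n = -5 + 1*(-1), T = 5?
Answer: 2025/49 ≈ 41.327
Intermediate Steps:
D = -3/7 (D = -3/(2 + 5) = -3/7 ≈ -0.42857)
n = -6 (n = -5 - 1 = -6)
(n + D)**2 = (-6 - 3/7)**2 = (-45/7)**2 = 2025/49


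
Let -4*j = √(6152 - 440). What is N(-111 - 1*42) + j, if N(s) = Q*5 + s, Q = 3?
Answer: -138 - √357 ≈ -156.89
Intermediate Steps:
j = -√357 (j = -√(6152 - 440)/4 = -√357 ≈ -18.894)
N(s) = 15 + s (N(s) = 3*5 + s = 15 + s)
N(-111 - 1*42) + j = (15 + (-111 - 1*42)) - √357 = (15 + (-111 - 42)) - √357 = (15 - 153) - √357 = -138 - √357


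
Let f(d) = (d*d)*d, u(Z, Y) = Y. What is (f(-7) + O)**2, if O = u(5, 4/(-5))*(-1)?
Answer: 2927521/25 ≈ 1.1710e+5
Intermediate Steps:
f(d) = d**3 (f(d) = d**2*d = d**3)
O = 4/5 (O = (4/(-5))*(-1) = (4*(-1/5))*(-1) = -4/5*(-1) = 4/5 ≈ 0.80000)
(f(-7) + O)**2 = ((-7)**3 + 4/5)**2 = (-343 + 4/5)**2 = (-1711/5)**2 = 2927521/25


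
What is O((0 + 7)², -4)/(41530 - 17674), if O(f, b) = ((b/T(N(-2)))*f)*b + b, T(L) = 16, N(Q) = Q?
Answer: 15/7952 ≈ 0.0018863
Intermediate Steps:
O(f, b) = b + f*b²/16 (O(f, b) = ((b/16)*f)*b + b = (b*f/16)*b + b = f*b²/16 + b = b + f*b²/16)
O((0 + 7)², -4)/(41530 - 17674) = ((1/16)*(-4)*(16 - 4*(0 + 7)²))/(41530 - 17674) = ((1/16)*(-4)*(16 - 4*7²))/23856 = ((1/16)*(-4)*(16 - 4*49))*(1/23856) = ((1/16)*(-4)*(16 - 196))*(1/23856) = ((1/16)*(-4)*(-180))*(1/23856) = 45*(1/23856) = 15/7952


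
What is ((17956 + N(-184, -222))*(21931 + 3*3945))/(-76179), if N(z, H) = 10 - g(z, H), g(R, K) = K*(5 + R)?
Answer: 735153352/76179 ≈ 9650.3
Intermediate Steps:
N(z, H) = 10 - H*(5 + z)
((17956 + N(-184, -222))*(21931 + 3*3945))/(-76179) = ((17956 + (10 - 1*(-222)*(5 - 184)))*(21931 + 3*3945))/(-76179) = ((17956 + (10 - 1*(-222)*(-179)))*(21931 + 11835))*(-1/76179) = ((17956 + (10 - 39738))*33766)*(-1/76179) = ((17956 - 39728)*33766)*(-1/76179) = -21772*33766*(-1/76179) = -735153352*(-1/76179) = 735153352/76179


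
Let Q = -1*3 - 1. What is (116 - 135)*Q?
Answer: 76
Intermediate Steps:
Q = -4 (Q = -3 - 1 = -4)
(116 - 135)*Q = (116 - 135)*(-4) = -19*(-4) = 76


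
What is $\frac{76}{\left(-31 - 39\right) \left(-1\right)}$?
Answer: $\frac{38}{35} \approx 1.0857$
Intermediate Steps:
$\frac{76}{\left(-31 - 39\right) \left(-1\right)} = \frac{76}{\left(-70\right) \left(-1\right)} = \frac{76}{70} = 76 \cdot \frac{1}{70} = \frac{38}{35}$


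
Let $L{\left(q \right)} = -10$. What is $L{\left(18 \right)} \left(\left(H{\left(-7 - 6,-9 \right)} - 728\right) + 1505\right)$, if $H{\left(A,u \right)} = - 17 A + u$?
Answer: $-9890$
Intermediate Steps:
$H{\left(A,u \right)} = u - 17 A$
$L{\left(18 \right)} \left(\left(H{\left(-7 - 6,-9 \right)} - 728\right) + 1505\right) = - 10 \left(\left(\left(-9 - 17 \left(-7 - 6\right)\right) - 728\right) + 1505\right) = - 10 \left(\left(\left(-9 - -221\right) - 728\right) + 1505\right) = - 10 \left(\left(\left(-9 + 221\right) - 728\right) + 1505\right) = - 10 \left(\left(212 - 728\right) + 1505\right) = - 10 \left(-516 + 1505\right) = \left(-10\right) 989 = -9890$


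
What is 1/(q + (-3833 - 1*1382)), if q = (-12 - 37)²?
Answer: -1/2814 ≈ -0.00035537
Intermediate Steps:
q = 2401 (q = (-49)² = 2401)
1/(q + (-3833 - 1*1382)) = 1/(2401 + (-3833 - 1*1382)) = 1/(2401 + (-3833 - 1382)) = 1/(2401 - 5215) = 1/(-2814) = -1/2814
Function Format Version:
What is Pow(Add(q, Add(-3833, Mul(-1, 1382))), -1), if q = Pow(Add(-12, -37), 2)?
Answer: Rational(-1, 2814) ≈ -0.00035537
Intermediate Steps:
q = 2401 (q = Pow(-49, 2) = 2401)
Pow(Add(q, Add(-3833, Mul(-1, 1382))), -1) = Pow(Add(2401, Add(-3833, Mul(-1, 1382))), -1) = Pow(Add(2401, Add(-3833, -1382)), -1) = Pow(Add(2401, -5215), -1) = Pow(-2814, -1) = Rational(-1, 2814)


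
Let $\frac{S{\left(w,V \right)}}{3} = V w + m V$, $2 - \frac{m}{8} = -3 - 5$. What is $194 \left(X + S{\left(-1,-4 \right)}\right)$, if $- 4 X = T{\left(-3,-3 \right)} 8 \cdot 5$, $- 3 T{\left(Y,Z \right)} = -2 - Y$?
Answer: $- \frac{549796}{3} \approx -1.8327 \cdot 10^{5}$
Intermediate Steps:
$m = 80$ ($m = 16 - 8 \left(-3 - 5\right) = 16 - -64 = 16 + 64 = 80$)
$S{\left(w,V \right)} = 240 V + 3 V w$ ($S{\left(w,V \right)} = 3 \left(V w + 80 V\right) = 3 \left(80 V + V w\right) = 240 V + 3 V w$)
$T{\left(Y,Z \right)} = \frac{2}{3} + \frac{Y}{3}$ ($T{\left(Y,Z \right)} = - \frac{-2 - Y}{3} = \frac{2}{3} + \frac{Y}{3}$)
$X = \frac{10}{3}$ ($X = - \frac{\left(\frac{2}{3} + \frac{1}{3} \left(-3\right)\right) 8 \cdot 5}{4} = - \frac{\left(\frac{2}{3} - 1\right) 8 \cdot 5}{4} = - \frac{\left(- \frac{1}{3}\right) 8 \cdot 5}{4} = - \frac{\left(- \frac{8}{3}\right) 5}{4} = \left(- \frac{1}{4}\right) \left(- \frac{40}{3}\right) = \frac{10}{3} \approx 3.3333$)
$194 \left(X + S{\left(-1,-4 \right)}\right) = 194 \left(\frac{10}{3} + 3 \left(-4\right) \left(80 - 1\right)\right) = 194 \left(\frac{10}{3} + 3 \left(-4\right) 79\right) = 194 \left(\frac{10}{3} - 948\right) = 194 \left(- \frac{2834}{3}\right) = - \frac{549796}{3}$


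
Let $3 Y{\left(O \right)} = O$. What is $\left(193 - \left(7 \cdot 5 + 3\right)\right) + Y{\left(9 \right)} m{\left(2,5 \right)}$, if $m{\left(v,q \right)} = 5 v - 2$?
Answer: $179$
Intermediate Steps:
$Y{\left(O \right)} = \frac{O}{3}$
$m{\left(v,q \right)} = -2 + 5 v$
$\left(193 - \left(7 \cdot 5 + 3\right)\right) + Y{\left(9 \right)} m{\left(2,5 \right)} = \left(193 - \left(7 \cdot 5 + 3\right)\right) + \frac{1}{3} \cdot 9 \left(-2 + 5 \cdot 2\right) = \left(193 - \left(35 + 3\right)\right) + 3 \left(-2 + 10\right) = \left(193 - 38\right) + 3 \cdot 8 = \left(193 - 38\right) + 24 = 155 + 24 = 179$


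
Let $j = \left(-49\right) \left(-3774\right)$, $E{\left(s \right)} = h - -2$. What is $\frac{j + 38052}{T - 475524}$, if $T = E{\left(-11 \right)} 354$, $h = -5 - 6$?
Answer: $- \frac{37163}{79785} \approx -0.46579$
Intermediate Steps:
$h = -11$
$E{\left(s \right)} = -9$ ($E{\left(s \right)} = -11 - -2 = -11 + 2 = -9$)
$j = 184926$
$T = -3186$ ($T = \left(-9\right) 354 = -3186$)
$\frac{j + 38052}{T - 475524} = \frac{184926 + 38052}{-3186 - 475524} = \frac{222978}{-478710} = 222978 \left(- \frac{1}{478710}\right) = - \frac{37163}{79785}$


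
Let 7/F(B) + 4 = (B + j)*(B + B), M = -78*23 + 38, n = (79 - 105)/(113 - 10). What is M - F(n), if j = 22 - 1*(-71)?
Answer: -946746889/539192 ≈ -1755.9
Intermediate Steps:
n = -26/103 ≈ -0.25243
M = -1756 (M = -1794 + 38 = -1756)
j = 93 (j = 22 + 71 = 93)
F(B) = 7/(-4 + 2*B*(93 + B)) (F(B) = 7/(-4 + (B + 93)*(B + B)) = 7/(-4 + (93 + B)*(2*B)) = 7/(-4 + 2*B*(93 + B)))
M - F(n) = -1756 - 7/(2*(-2 + (-26/103)² + 93*(-26/103))) = -1756 - 7/(2*(-2 + 676/10609 - 2418/103)) = -1756 - 7/(2*(-269596/10609)) = -1756 - 7*(-10609)/(2*269596) = -1756 - 1*(-74263/539192) = -1756 + 74263/539192 = -946746889/539192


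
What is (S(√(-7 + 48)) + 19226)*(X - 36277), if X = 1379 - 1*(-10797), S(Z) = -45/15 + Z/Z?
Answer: -463317624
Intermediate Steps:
S(Z) = -2 (S(Z) = -45*1/15 + 1 = -3 + 1 = -2)
X = 12176 (X = 1379 + 10797 = 12176)
(S(√(-7 + 48)) + 19226)*(X - 36277) = (-2 + 19226)*(12176 - 36277) = 19224*(-24101) = -463317624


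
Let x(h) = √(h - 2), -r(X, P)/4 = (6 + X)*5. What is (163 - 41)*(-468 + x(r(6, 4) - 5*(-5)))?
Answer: -57096 + 122*I*√217 ≈ -57096.0 + 1797.2*I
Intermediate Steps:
r(X, P) = -120 - 20*X (r(X, P) = -4*(6 + X)*5 = -4*(30 + 5*X) = -120 - 20*X)
x(h) = √(-2 + h)
(163 - 41)*(-468 + x(r(6, 4) - 5*(-5))) = (163 - 41)*(-468 + √(-2 + ((-120 - 20*6) - 5*(-5)))) = 122*(-468 + √(-2 + ((-120 - 120) + 25))) = 122*(-468 + √(-2 + (-240 + 25))) = 122*(-468 + √(-2 - 215)) = 122*(-468 + √(-217)) = 122*(-468 + I*√217) = -57096 + 122*I*√217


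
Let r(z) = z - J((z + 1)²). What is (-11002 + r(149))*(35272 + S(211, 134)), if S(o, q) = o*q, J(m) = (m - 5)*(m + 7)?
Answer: -32173709510628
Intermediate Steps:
J(m) = (-5 + m)*(7 + m)
r(z) = 35 + z - (1 + z)⁴ - 2*(1 + z)² (r(z) = z - (-35 + ((z + 1)²)² + 2*(z + 1)²) = z - (-35 + ((1 + z)²)² + 2*(1 + z)²) = z - (-35 + (1 + z)⁴ + 2*(1 + z)²) = z + (35 - (1 + z)⁴ - 2*(1 + z)²) = 35 + z - (1 + z)⁴ - 2*(1 + z)²)
(-11002 + r(149))*(35272 + S(211, 134)) = (-11002 + (35 + 149 - (1 + 149)⁴ - 2*(1 + 149)²))*(35272 + 211*134) = (-11002 + (35 + 149 - 1*150⁴ - 2*150²))*(35272 + 28274) = (-11002 + (35 + 149 - 1*506250000 - 2*22500))*63546 = (-11002 + (35 + 149 - 506250000 - 45000))*63546 = (-11002 - 506294816)*63546 = -506305818*63546 = -32173709510628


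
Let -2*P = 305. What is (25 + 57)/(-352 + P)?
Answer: -164/1009 ≈ -0.16254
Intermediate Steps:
P = -305/2 (P = -1/2*305 = -305/2 ≈ -152.50)
(25 + 57)/(-352 + P) = (25 + 57)/(-352 - 305/2) = 82/(-1009/2) = 82*(-2/1009) = -164/1009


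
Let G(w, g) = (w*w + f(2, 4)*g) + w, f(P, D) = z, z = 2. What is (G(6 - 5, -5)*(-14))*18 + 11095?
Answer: 13111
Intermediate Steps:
f(P, D) = 2
G(w, g) = w + w² + 2*g (G(w, g) = (w*w + 2*g) + w = (w² + 2*g) + w = w + w² + 2*g)
(G(6 - 5, -5)*(-14))*18 + 11095 = (((6 - 5) + (6 - 5)² + 2*(-5))*(-14))*18 + 11095 = ((1 + 1² - 10)*(-14))*18 + 11095 = ((1 + 1 - 10)*(-14))*18 + 11095 = -8*(-14)*18 + 11095 = 112*18 + 11095 = 2016 + 11095 = 13111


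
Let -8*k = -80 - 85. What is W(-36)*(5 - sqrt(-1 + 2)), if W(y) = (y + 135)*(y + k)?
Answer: -12177/2 ≈ -6088.5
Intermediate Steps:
k = 165/8 (k = -(-80 - 85)/8 = -1/8*(-165) = 165/8 ≈ 20.625)
W(y) = (135 + y)*(165/8 + y) (W(y) = (y + 135)*(y + 165/8) = (135 + y)*(165/8 + y))
W(-36)*(5 - sqrt(-1 + 2)) = (22275/8 + (-36)**2 + (1245/8)*(-36))*(5 - sqrt(-1 + 2)) = (22275/8 + 1296 - 11205/2)*(5 - sqrt(1)) = -12177*(5 - 1*1)/8 = -12177*(5 - 1)/8 = -12177/8*4 = -12177/2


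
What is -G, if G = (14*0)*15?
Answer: 0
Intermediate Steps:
G = 0 (G = 0*15 = 0)
-G = -1*0 = 0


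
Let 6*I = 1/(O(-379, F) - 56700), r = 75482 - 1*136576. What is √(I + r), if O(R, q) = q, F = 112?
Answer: I*√1760717820216306/169764 ≈ 247.17*I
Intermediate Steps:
r = -61094 (r = 75482 - 136576 = -61094)
I = -1/339528 (I = 1/(6*(112 - 56700)) = (⅙)/(-56588) = (⅙)*(-1/56588) = -1/339528 ≈ -2.9453e-6)
√(I + r) = √(-1/339528 - 61094) = √(-20743123633/339528) = I*√1760717820216306/169764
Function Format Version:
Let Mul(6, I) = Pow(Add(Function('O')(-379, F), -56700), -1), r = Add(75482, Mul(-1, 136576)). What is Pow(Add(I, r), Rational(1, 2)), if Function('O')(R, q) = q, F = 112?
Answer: Mul(Rational(1, 169764), I, Pow(1760717820216306, Rational(1, 2))) ≈ Mul(247.17, I)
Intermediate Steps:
r = -61094 (r = Add(75482, -136576) = -61094)
I = Rational(-1, 339528) (I = Mul(Rational(1, 6), Pow(Add(112, -56700), -1)) = Mul(Rational(1, 6), Pow(-56588, -1)) = Mul(Rational(1, 6), Rational(-1, 56588)) = Rational(-1, 339528) ≈ -2.9453e-6)
Pow(Add(I, r), Rational(1, 2)) = Pow(Add(Rational(-1, 339528), -61094), Rational(1, 2)) = Pow(Rational(-20743123633, 339528), Rational(1, 2)) = Mul(Rational(1, 169764), I, Pow(1760717820216306, Rational(1, 2)))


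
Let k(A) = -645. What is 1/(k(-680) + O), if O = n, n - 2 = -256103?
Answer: -1/256746 ≈ -3.8949e-6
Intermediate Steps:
n = -256101 (n = 2 - 256103 = -256101)
O = -256101
1/(k(-680) + O) = 1/(-645 - 256101) = 1/(-256746) = -1/256746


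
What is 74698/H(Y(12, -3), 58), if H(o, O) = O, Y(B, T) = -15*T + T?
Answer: 37349/29 ≈ 1287.9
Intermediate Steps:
Y(B, T) = -14*T
74698/H(Y(12, -3), 58) = 74698/58 = 74698*(1/58) = 37349/29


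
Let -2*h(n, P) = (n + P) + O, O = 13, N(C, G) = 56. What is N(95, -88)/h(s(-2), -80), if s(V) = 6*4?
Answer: 112/43 ≈ 2.6047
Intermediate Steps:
s(V) = 24
h(n, P) = -13/2 - P/2 - n/2 (h(n, P) = -((n + P) + 13)/2 = -((P + n) + 13)/2 = -(13 + P + n)/2 = -13/2 - P/2 - n/2)
N(95, -88)/h(s(-2), -80) = 56/(-13/2 - ½*(-80) - ½*24) = 56/(-13/2 + 40 - 12) = 56/(43/2) = 56*(2/43) = 112/43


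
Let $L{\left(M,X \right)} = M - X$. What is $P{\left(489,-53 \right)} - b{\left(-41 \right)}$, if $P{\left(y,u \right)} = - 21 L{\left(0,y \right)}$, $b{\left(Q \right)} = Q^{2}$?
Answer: $8588$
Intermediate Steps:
$P{\left(y,u \right)} = 21 y$ ($P{\left(y,u \right)} = - 21 \left(0 - y\right) = - 21 \left(- y\right) = 21 y$)
$P{\left(489,-53 \right)} - b{\left(-41 \right)} = 21 \cdot 489 - \left(-41\right)^{2} = 10269 - 1681 = 8588$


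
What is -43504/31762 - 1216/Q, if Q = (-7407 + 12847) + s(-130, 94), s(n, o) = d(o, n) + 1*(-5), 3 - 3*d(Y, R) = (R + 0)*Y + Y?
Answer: -112738376/75260059 ≈ -1.4980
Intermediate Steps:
d(Y, R) = 1 - Y/3 - R*Y/3 (d(Y, R) = 1 - ((R + 0)*Y + Y)/3 = 1 - (R*Y + Y)/3 = 1 - (Y + R*Y)/3 = 1 + (-Y/3 - R*Y/3) = 1 - Y/3 - R*Y/3)
s(n, o) = -4 - o/3 - n*o/3 (s(n, o) = (1 - o/3 - n*o/3) + 1*(-5) = (1 - o/3 - n*o/3) - 5 = -4 - o/3 - n*o/3)
Q = 9478 (Q = (-7407 + 12847) + (-4 - ⅓*94 - ⅓*(-130)*94) = 5440 + (-4 - 94/3 + 12220/3) = 5440 + 4038 = 9478)
-43504/31762 - 1216/Q = -43504/31762 - 1216/9478 = -43504*1/31762 - 1216*1/9478 = -21752/15881 - 608/4739 = -112738376/75260059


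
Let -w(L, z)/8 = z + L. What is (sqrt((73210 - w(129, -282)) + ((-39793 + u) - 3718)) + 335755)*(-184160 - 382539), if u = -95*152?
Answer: -190272022745 - 566699*sqrt(14035) ≈ -1.9034e+11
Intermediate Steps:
u = -14440
w(L, z) = -8*L - 8*z (w(L, z) = -8*(z + L) = -8*(L + z) = -8*L - 8*z)
(sqrt((73210 - w(129, -282)) + ((-39793 + u) - 3718)) + 335755)*(-184160 - 382539) = (sqrt((73210 - (-8*129 - 8*(-282))) + ((-39793 - 14440) - 3718)) + 335755)*(-184160 - 382539) = (sqrt((73210 - (-1032 + 2256)) + (-54233 - 3718)) + 335755)*(-566699) = (sqrt((73210 - 1*1224) - 57951) + 335755)*(-566699) = (sqrt((73210 - 1224) - 57951) + 335755)*(-566699) = (sqrt(71986 - 57951) + 335755)*(-566699) = (sqrt(14035) + 335755)*(-566699) = (335755 + sqrt(14035))*(-566699) = -190272022745 - 566699*sqrt(14035)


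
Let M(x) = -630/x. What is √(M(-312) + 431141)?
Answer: √291452681/26 ≈ 656.62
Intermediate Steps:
√(M(-312) + 431141) = √(-630/(-312) + 431141) = √(-630*(-1/312) + 431141) = √(105/52 + 431141) = √(22419437/52) = √291452681/26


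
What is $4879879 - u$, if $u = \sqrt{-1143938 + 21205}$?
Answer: $4879879 - i \sqrt{1122733} \approx 4.8799 \cdot 10^{6} - 1059.6 i$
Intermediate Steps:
$u = i \sqrt{1122733}$ ($u = \sqrt{-1122733} = i \sqrt{1122733} \approx 1059.6 i$)
$4879879 - u = 4879879 - i \sqrt{1122733}$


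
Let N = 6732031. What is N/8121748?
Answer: 6732031/8121748 ≈ 0.82889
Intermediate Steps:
N/8121748 = 6732031/8121748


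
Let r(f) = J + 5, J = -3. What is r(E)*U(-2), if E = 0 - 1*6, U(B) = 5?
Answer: 10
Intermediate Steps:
E = -6 (E = 0 - 6 = -6)
r(f) = 2 (r(f) = -3 + 5 = 2)
r(E)*U(-2) = 2*5 = 10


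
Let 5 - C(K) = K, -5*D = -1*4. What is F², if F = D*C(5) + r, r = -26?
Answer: 676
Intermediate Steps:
D = ⅘ (D = -(-1)*4/5 = -⅕*(-4) = ⅘ ≈ 0.80000)
C(K) = 5 - K
F = -26 (F = 4*(5 - 1*5)/5 - 26 = 4*(5 - 5)/5 - 26 = (⅘)*0 - 26 = 0 - 26 = -26)
F² = (-26)² = 676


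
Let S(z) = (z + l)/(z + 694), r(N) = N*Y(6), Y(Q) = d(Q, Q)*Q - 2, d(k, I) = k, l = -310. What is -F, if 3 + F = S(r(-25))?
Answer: -173/39 ≈ -4.4359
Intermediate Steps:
Y(Q) = -2 + Q**2 (Y(Q) = Q*Q - 2 = Q**2 - 2 = -2 + Q**2)
r(N) = 34*N (r(N) = N*(-2 + 6**2) = N*(-2 + 36) = N*34 = 34*N)
S(z) = (-310 + z)/(694 + z) (S(z) = (z - 310)/(z + 694) = (-310 + z)/(694 + z))
F = 173/39 (F = -3 + (-310 + 34*(-25))/(694 + 34*(-25)) = -3 + (-310 - 850)/(694 - 850) = -3 - 1160/(-156) = -3 - 1/156*(-1160) = -3 + 290/39 = 173/39 ≈ 4.4359)
-F = -1*173/39 = -173/39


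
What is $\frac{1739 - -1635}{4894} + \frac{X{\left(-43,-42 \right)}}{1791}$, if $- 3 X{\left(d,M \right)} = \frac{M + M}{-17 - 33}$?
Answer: $\frac{75501167}{109564425} \approx 0.6891$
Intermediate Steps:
$X{\left(d,M \right)} = \frac{M}{75}$ ($X{\left(d,M \right)} = - \frac{\left(M + M\right) \frac{1}{-17 - 33}}{3} = - \frac{2 M \frac{1}{-50}}{3} = - \frac{2 M \left(- \frac{1}{50}\right)}{3} = - \frac{\left(- \frac{1}{25}\right) M}{3} = \frac{M}{75}$)
$\frac{1739 - -1635}{4894} + \frac{X{\left(-43,-42 \right)}}{1791} = \frac{1739 - -1635}{4894} + \frac{\frac{1}{75} \left(-42\right)}{1791} = \left(1739 + 1635\right) \frac{1}{4894} - \frac{14}{44775} = 3374 \cdot \frac{1}{4894} - \frac{14}{44775} = \frac{1687}{2447} - \frac{14}{44775} = \frac{75501167}{109564425}$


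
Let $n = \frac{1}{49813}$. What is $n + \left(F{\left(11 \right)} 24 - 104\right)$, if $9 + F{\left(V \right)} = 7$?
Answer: $- \frac{7571575}{49813} \approx -152.0$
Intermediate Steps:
$F{\left(V \right)} = -2$ ($F{\left(V \right)} = -9 + 7 = -2$)
$n = \frac{1}{49813} \approx 2.0075 \cdot 10^{-5}$
$n + \left(F{\left(11 \right)} 24 - 104\right) = \frac{1}{49813} - 152 = - \frac{7571575}{49813}$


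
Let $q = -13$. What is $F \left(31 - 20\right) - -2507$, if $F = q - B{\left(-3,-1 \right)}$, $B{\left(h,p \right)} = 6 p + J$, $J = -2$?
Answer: $2452$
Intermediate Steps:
$B{\left(h,p \right)} = -2 + 6 p$ ($B{\left(h,p \right)} = 6 p - 2 = -2 + 6 p$)
$F = -5$ ($F = -13 - \left(-2 + 6 \left(-1\right)\right) = -13 - \left(-2 - 6\right) = -13 - -8 = -13 + 8 = -5$)
$F \left(31 - 20\right) - -2507 = - 5 \left(31 - 20\right) - -2507 = \left(-5\right) 11 + 2507 = -55 + 2507 = 2452$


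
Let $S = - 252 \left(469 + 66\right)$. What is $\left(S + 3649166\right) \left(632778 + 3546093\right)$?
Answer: $14685998583366$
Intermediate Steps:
$S = -134820$ ($S = \left(-252\right) 535 = -134820$)
$\left(S + 3649166\right) \left(632778 + 3546093\right) = \left(-134820 + 3649166\right) \left(632778 + 3546093\right) = 3514346 \cdot 4178871 = 14685998583366$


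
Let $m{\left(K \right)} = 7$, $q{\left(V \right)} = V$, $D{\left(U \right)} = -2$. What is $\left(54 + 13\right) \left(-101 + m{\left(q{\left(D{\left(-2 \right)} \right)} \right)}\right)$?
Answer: $-6298$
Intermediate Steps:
$\left(54 + 13\right) \left(-101 + m{\left(q{\left(D{\left(-2 \right)} \right)} \right)}\right) = \left(54 + 13\right) \left(-101 + 7\right) = 67 \left(-94\right) = -6298$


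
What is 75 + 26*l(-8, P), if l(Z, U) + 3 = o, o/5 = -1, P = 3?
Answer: -133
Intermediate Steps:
o = -5 (o = 5*(-1) = -5)
l(Z, U) = -8 (l(Z, U) = -3 - 5 = -8)
75 + 26*l(-8, P) = 75 + 26*(-8) = 75 - 208 = -133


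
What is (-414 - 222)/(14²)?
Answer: -159/49 ≈ -3.2449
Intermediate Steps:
(-414 - 222)/(14²) = -636/196 = -636*1/196 = -159/49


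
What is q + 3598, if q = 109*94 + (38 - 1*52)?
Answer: 13830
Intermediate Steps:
q = 10232 (q = 10246 + (38 - 52) = 10246 - 14 = 10232)
q + 3598 = 10232 + 3598 = 13830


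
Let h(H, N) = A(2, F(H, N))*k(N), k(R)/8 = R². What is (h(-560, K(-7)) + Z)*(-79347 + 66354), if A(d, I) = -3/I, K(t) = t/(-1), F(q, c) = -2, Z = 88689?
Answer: -1159976061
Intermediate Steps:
K(t) = -t (K(t) = t*(-1) = -t)
k(R) = 8*R²
h(H, N) = 12*N² (h(H, N) = (-3/(-2))*(8*N²) = (-3*(-½))*(8*N²) = 3*(8*N²)/2 = 12*N²)
(h(-560, K(-7)) + Z)*(-79347 + 66354) = (12*(-1*(-7))² + 88689)*(-79347 + 66354) = (12*7² + 88689)*(-12993) = (12*49 + 88689)*(-12993) = (588 + 88689)*(-12993) = 89277*(-12993) = -1159976061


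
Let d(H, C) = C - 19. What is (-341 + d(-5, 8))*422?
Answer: -148544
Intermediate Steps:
d(H, C) = -19 + C
(-341 + d(-5, 8))*422 = (-341 + (-19 + 8))*422 = (-341 - 11)*422 = -352*422 = -148544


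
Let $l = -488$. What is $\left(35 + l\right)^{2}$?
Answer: $205209$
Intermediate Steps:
$\left(35 + l\right)^{2} = \left(35 - 488\right)^{2} = \left(-453\right)^{2} = 205209$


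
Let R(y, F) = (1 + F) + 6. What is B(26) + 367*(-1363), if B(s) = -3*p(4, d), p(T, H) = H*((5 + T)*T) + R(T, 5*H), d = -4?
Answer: -499750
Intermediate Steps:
R(y, F) = 7 + F
p(T, H) = 7 + 5*H + H*T*(5 + T) (p(T, H) = H*((5 + T)*T) + (7 + 5*H) = H*(T*(5 + T)) + (7 + 5*H) = H*T*(5 + T) + (7 + 5*H) = 7 + 5*H + H*T*(5 + T))
B(s) = 471 (B(s) = -3*(7 + 5*(-4) - 4*4² + 5*(-4)*4) = -3*(7 - 20 - 4*16 - 80) = -3*(7 - 20 - 64 - 80) = -3*(-157) = 471)
B(26) + 367*(-1363) = 471 + 367*(-1363) = 471 - 500221 = -499750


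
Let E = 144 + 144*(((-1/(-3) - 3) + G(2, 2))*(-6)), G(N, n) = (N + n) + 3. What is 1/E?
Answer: -1/3600 ≈ -0.00027778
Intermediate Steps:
G(N, n) = 3 + N + n
E = -3600 (E = 144 + 144*(((-1/(-3) - 3) + (3 + 2 + 2))*(-6)) = 144 + 144*(((-1*(-1/3) - 3) + 7)*(-6)) = 144 + 144*(((1/3 - 3) + 7)*(-6)) = 144 + 144*((-8/3 + 7)*(-6)) = 144 + 144*((13/3)*(-6)) = 144 + 144*(-26) = 144 - 3744 = -3600)
1/E = 1/(-3600) = -1/3600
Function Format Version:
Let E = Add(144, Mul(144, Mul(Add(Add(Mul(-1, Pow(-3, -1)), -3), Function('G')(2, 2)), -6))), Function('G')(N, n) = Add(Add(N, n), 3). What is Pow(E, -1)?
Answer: Rational(-1, 3600) ≈ -0.00027778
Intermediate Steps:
Function('G')(N, n) = Add(3, N, n)
E = -3600 (E = Add(144, Mul(144, Mul(Add(Add(Mul(-1, Pow(-3, -1)), -3), Add(3, 2, 2)), -6))) = Add(144, Mul(144, Mul(Add(Add(Mul(-1, Rational(-1, 3)), -3), 7), -6))) = Add(144, Mul(144, Mul(Add(Add(Rational(1, 3), -3), 7), -6))) = Add(144, Mul(144, Mul(Add(Rational(-8, 3), 7), -6))) = Add(144, Mul(144, Mul(Rational(13, 3), -6))) = Add(144, Mul(144, -26)) = Add(144, -3744) = -3600)
Pow(E, -1) = Pow(-3600, -1) = Rational(-1, 3600)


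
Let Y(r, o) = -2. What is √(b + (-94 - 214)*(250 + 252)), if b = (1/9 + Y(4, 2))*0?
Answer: 2*I*√38654 ≈ 393.21*I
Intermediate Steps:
b = 0 (b = (1/9 - 2)*0 = (⅑ - 2)*0 = -17/9*0 = 0)
√(b + (-94 - 214)*(250 + 252)) = √(0 + (-94 - 214)*(250 + 252)) = √(0 - 308*502) = √(0 - 154616) = √(-154616) = 2*I*√38654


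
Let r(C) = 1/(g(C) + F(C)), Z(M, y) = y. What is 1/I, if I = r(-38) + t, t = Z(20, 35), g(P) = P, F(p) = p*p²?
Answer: 54910/1921849 ≈ 0.028571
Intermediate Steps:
F(p) = p³
r(C) = 1/(C + C³)
t = 35
I = 1921849/54910 (I = 1/(-38 + (-38)³) + 35 = 1/(-38 - 54872) + 35 = 1/(-54910) + 35 = -1/54910 + 35 = 1921849/54910 ≈ 35.000)
1/I = 1/(1921849/54910) = 54910/1921849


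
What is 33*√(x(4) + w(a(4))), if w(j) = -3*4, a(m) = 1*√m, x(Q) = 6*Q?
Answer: 66*√3 ≈ 114.32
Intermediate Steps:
a(m) = √m
w(j) = -12
33*√(x(4) + w(a(4))) = 33*√(6*4 - 12) = 33*√(24 - 12) = 33*√12 = 33*(2*√3) = 66*√3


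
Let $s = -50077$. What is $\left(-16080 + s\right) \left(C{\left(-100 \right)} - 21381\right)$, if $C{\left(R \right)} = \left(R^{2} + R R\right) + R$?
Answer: $97978517$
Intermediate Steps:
$C{\left(R \right)} = R + 2 R^{2}$ ($C{\left(R \right)} = \left(R^{2} + R^{2}\right) + R = 2 R^{2} + R = R + 2 R^{2}$)
$\left(-16080 + s\right) \left(C{\left(-100 \right)} - 21381\right) = \left(-16080 - 50077\right) \left(- 100 \left(1 + 2 \left(-100\right)\right) - 21381\right) = - 66157 \left(- 100 \left(1 - 200\right) - 21381\right) = - 66157 \left(\left(-100\right) \left(-199\right) - 21381\right) = - 66157 \left(19900 - 21381\right) = \left(-66157\right) \left(-1481\right) = 97978517$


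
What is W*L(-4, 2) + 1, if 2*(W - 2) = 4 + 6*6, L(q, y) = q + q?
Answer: -175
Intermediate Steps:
L(q, y) = 2*q
W = 22 (W = 2 + (4 + 6*6)/2 = 2 + (4 + 36)/2 = 2 + (½)*40 = 2 + 20 = 22)
W*L(-4, 2) + 1 = 22*(2*(-4)) + 1 = 22*(-8) + 1 = -176 + 1 = -175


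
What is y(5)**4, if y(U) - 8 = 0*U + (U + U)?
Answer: 104976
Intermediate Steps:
y(U) = 8 + 2*U (y(U) = 8 + (0*U + (U + U)) = 8 + (0 + 2*U) = 8 + 2*U)
y(5)**4 = (8 + 2*5)**4 = (8 + 10)**4 = 18**4 = 104976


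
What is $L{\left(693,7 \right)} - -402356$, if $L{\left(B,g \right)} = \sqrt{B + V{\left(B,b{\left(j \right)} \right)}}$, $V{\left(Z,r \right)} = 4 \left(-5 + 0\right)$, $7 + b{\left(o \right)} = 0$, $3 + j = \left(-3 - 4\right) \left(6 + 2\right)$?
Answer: $402356 + \sqrt{673} \approx 4.0238 \cdot 10^{5}$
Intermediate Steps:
$j = -59$ ($j = -3 + \left(-3 - 4\right) \left(6 + 2\right) = -3 - 56 = -59$)
$b{\left(o \right)} = -7$ ($b{\left(o \right)} = -7 + 0 = -7$)
$V{\left(Z,r \right)} = -20$ ($V{\left(Z,r \right)} = 4 \left(-5\right) = -20$)
$L{\left(B,g \right)} = \sqrt{-20 + B}$ ($L{\left(B,g \right)} = \sqrt{B - 20} = \sqrt{-20 + B}$)
$L{\left(693,7 \right)} - -402356 = \sqrt{-20 + 693} - -402356 = \sqrt{673} + 402356 = 402356 + \sqrt{673}$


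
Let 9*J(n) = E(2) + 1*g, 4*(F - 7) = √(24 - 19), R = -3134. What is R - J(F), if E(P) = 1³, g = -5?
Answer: -28202/9 ≈ -3133.6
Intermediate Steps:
E(P) = 1
F = 7 + √5/4 (F = 7 + √(24 - 19)/4 = 7 + √5/4 ≈ 7.5590)
J(n) = -4/9 (J(n) = (1 + 1*(-5))/9 = (1 - 5)/9 = (⅑)*(-4) = -4/9)
R - J(F) = -3134 - 1*(-4/9) = -3134 + 4/9 = -28202/9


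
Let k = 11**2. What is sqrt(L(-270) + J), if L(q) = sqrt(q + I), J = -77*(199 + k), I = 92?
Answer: sqrt(-24640 + I*sqrt(178)) ≈ 0.0425 + 156.97*I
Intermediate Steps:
k = 121
J = -24640 (J = -77*(199 + 121) = -77*320 = -24640)
L(q) = sqrt(92 + q) (L(q) = sqrt(q + 92) = sqrt(92 + q))
sqrt(L(-270) + J) = sqrt(sqrt(92 - 270) - 24640) = sqrt(sqrt(-178) - 24640) = sqrt(I*sqrt(178) - 24640) = sqrt(-24640 + I*sqrt(178))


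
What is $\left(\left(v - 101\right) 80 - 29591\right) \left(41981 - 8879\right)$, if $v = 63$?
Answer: $-1080151362$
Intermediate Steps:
$\left(\left(v - 101\right) 80 - 29591\right) \left(41981 - 8879\right) = \left(\left(63 - 101\right) 80 - 29591\right) \left(41981 - 8879\right) = \left(\left(-38\right) 80 - 29591\right) 33102 = \left(-3040 - 29591\right) 33102 = \left(-32631\right) 33102 = -1080151362$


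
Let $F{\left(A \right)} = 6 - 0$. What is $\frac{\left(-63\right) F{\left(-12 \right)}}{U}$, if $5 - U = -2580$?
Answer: $- \frac{378}{2585} \approx -0.14623$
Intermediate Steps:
$F{\left(A \right)} = 6$ ($F{\left(A \right)} = 6 + 0 = 6$)
$U = 2585$ ($U = 5 - -2580 = 5 + 2580 = 2585$)
$\frac{\left(-63\right) F{\left(-12 \right)}}{U} = \frac{\left(-63\right) 6}{2585} = \left(-378\right) \frac{1}{2585} = - \frac{378}{2585}$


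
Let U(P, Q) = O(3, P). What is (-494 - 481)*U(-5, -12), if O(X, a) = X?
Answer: -2925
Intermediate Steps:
U(P, Q) = 3
(-494 - 481)*U(-5, -12) = (-494 - 481)*3 = -975*3 = -2925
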